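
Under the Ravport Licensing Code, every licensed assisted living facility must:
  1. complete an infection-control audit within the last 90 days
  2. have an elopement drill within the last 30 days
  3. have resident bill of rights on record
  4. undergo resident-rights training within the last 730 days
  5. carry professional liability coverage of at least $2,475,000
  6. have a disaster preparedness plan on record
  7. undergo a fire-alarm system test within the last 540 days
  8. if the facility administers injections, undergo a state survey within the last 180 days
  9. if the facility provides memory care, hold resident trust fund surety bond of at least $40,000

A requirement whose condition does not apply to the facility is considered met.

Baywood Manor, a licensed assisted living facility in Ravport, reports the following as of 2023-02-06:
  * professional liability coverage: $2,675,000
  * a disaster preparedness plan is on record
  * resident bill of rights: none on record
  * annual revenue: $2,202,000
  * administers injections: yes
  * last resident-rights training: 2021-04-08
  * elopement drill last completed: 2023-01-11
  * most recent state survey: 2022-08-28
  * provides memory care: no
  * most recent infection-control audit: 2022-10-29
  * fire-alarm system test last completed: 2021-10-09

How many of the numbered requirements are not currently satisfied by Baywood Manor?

1. infection-control audit 100 days ago vs limit 90 → not met
2. elopement drill 26 days ago vs limit 30 → met
3. resident bill of rights absent → not met
4. resident-rights training 669 days ago vs limit 730 → met
5. professional liability coverage $2,675,000 ≥ $2,475,000 → met
6. disaster preparedness plan present → met
7. fire-alarm system test 485 days ago vs limit 540 → met
8. condition 'administers injections' holds; state survey 162 days ago vs limit 180 → met
9. condition 'provides memory care' does not hold → requirement n/a → met
Not met: 2 of 9

2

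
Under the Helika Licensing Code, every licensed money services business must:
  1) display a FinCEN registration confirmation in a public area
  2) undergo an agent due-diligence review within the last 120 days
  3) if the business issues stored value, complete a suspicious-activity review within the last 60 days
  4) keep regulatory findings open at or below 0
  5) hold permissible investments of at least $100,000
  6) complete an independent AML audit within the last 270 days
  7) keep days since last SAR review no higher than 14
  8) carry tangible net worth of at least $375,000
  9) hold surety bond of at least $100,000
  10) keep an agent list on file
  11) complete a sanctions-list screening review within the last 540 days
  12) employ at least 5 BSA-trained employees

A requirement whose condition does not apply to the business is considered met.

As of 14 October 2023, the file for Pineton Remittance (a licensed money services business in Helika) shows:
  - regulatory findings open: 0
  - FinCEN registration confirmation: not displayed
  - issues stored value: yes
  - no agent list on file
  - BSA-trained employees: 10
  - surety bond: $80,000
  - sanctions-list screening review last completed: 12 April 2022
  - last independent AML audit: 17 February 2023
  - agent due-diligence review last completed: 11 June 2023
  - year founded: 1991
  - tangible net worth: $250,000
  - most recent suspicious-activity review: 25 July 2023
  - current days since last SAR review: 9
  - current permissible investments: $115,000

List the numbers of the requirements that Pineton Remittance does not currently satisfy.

1, 2, 3, 8, 9, 10, 11

1. FinCEN registration confirmation absent → not met
2. agent due-diligence review 125 days ago vs limit 120 → not met
3. condition 'issues stored value' holds; suspicious-activity review 81 days ago vs limit 60 → not met
4. regulatory findings open 0 ≤ 0 → met
5. permissible investments $115,000 ≥ $100,000 → met
6. independent AML audit 239 days ago vs limit 270 → met
7. days since last SAR review 9 ≤ 14 → met
8. tangible net worth $250,000 < $375,000 → not met
9. surety bond $80,000 < $100,000 → not met
10. agent list absent → not met
11. sanctions-list screening review 550 days ago vs limit 540 → not met
12. BSA-trained employees 10 ≥ 5 → met
Not met: 1, 2, 3, 8, 9, 10, 11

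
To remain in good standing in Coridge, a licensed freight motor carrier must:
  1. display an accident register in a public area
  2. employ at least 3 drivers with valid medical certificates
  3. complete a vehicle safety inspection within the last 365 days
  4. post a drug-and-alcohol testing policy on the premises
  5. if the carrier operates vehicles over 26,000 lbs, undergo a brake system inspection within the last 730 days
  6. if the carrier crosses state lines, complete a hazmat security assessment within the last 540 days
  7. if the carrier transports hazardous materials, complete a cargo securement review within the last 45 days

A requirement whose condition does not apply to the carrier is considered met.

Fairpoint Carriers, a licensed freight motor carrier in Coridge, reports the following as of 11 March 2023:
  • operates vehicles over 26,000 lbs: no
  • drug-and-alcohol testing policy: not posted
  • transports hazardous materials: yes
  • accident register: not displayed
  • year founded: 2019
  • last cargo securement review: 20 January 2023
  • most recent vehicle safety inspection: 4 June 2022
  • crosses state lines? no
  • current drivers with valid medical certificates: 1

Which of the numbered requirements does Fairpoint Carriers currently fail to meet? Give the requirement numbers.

1. accident register absent → not met
2. drivers with valid medical certificates 1 < 3 → not met
3. vehicle safety inspection 280 days ago vs limit 365 → met
4. drug-and-alcohol testing policy absent → not met
5. condition 'operates vehicles over 26,000 lbs' does not hold → requirement n/a → met
6. condition 'crosses state lines' does not hold → requirement n/a → met
7. condition 'transports hazardous materials' holds; cargo securement review 50 days ago vs limit 45 → not met
Not met: 1, 2, 4, 7

1, 2, 4, 7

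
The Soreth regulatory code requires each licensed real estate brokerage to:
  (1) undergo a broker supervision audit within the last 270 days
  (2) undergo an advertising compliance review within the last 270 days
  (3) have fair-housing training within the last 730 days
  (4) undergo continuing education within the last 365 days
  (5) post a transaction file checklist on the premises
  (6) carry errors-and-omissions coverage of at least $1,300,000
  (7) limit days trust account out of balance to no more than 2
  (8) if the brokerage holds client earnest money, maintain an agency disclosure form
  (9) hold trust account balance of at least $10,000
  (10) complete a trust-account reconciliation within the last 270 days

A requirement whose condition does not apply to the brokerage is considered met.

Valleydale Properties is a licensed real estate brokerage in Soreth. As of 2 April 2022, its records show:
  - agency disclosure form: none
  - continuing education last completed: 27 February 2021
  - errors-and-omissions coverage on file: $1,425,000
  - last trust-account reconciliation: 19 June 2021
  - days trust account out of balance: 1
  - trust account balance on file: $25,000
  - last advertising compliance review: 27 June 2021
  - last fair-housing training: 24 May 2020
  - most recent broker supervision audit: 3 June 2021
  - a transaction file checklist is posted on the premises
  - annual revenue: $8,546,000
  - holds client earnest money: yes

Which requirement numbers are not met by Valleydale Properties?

1. broker supervision audit 303 days ago vs limit 270 → not met
2. advertising compliance review 279 days ago vs limit 270 → not met
3. fair-housing training 678 days ago vs limit 730 → met
4. continuing education 399 days ago vs limit 365 → not met
5. transaction file checklist present → met
6. errors-and-omissions coverage $1,425,000 ≥ $1,300,000 → met
7. days trust account out of balance 1 ≤ 2 → met
8. condition 'holds client earnest money' holds; agency disclosure form absent → not met
9. trust account balance $25,000 ≥ $10,000 → met
10. trust-account reconciliation 287 days ago vs limit 270 → not met
Not met: 1, 2, 4, 8, 10

1, 2, 4, 8, 10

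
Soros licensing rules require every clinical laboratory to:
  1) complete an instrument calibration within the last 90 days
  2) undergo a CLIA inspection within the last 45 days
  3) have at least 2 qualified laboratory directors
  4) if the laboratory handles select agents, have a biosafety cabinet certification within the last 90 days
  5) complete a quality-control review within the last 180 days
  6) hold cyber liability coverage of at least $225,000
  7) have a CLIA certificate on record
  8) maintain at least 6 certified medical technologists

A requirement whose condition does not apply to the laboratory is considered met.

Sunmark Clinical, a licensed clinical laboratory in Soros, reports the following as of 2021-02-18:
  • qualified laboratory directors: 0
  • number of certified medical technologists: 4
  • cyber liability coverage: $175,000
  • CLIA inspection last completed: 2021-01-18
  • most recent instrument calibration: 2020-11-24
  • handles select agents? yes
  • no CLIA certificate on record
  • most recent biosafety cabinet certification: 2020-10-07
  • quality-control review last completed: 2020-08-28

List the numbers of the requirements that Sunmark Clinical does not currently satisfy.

3, 4, 6, 7, 8

1. instrument calibration 86 days ago vs limit 90 → met
2. CLIA inspection 31 days ago vs limit 45 → met
3. qualified laboratory directors 0 < 2 → not met
4. condition 'handles select agents' holds; biosafety cabinet certification 134 days ago vs limit 90 → not met
5. quality-control review 174 days ago vs limit 180 → met
6. cyber liability coverage $175,000 < $225,000 → not met
7. CLIA certificate absent → not met
8. certified medical technologists 4 < 6 → not met
Not met: 3, 4, 6, 7, 8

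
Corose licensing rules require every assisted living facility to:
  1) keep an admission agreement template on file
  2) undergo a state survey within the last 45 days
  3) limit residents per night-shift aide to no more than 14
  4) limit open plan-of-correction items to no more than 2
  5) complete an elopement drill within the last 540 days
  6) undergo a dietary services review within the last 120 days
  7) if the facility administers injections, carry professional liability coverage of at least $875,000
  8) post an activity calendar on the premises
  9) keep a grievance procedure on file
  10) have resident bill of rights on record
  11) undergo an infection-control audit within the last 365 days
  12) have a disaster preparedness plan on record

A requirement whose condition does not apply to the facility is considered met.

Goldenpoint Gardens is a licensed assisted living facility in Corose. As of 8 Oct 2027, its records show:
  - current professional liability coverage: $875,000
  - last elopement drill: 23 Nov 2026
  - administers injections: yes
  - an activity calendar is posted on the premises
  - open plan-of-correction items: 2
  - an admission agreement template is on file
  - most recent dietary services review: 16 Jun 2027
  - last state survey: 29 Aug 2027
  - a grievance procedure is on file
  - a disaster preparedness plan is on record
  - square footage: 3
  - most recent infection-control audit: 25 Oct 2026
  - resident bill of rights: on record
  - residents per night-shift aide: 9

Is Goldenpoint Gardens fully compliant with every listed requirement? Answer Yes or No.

1. admission agreement template present → met
2. state survey 40 days ago vs limit 45 → met
3. residents per night-shift aide 9 ≤ 14 → met
4. open plan-of-correction items 2 ≤ 2 → met
5. elopement drill 319 days ago vs limit 540 → met
6. dietary services review 114 days ago vs limit 120 → met
7. condition 'administers injections' holds; professional liability coverage $875,000 ≥ $875,000 → met
8. activity calendar present → met
9. grievance procedure present → met
10. resident bill of rights present → met
11. infection-control audit 348 days ago vs limit 365 → met
12. disaster preparedness plan present → met
All met.

Yes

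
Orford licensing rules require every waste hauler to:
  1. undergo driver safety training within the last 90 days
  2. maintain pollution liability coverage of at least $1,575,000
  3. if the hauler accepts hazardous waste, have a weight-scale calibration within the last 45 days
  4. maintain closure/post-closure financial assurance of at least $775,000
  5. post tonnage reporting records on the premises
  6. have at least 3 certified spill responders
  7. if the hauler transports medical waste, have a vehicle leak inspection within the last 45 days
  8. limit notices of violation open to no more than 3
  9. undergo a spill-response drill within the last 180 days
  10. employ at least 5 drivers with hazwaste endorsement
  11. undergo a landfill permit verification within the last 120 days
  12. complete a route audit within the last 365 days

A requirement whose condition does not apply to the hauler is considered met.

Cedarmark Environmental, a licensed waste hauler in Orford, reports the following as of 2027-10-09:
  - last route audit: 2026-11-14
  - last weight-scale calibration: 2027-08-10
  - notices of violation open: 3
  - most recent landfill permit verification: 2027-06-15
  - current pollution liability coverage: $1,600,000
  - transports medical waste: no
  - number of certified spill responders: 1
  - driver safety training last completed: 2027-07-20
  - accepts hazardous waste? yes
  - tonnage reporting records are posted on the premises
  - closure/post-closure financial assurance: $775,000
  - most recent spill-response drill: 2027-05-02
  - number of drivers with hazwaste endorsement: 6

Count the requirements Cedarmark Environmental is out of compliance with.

2

1. driver safety training 81 days ago vs limit 90 → met
2. pollution liability coverage $1,600,000 ≥ $1,575,000 → met
3. condition 'accepts hazardous waste' holds; weight-scale calibration 60 days ago vs limit 45 → not met
4. closure/post-closure financial assurance $775,000 ≥ $775,000 → met
5. tonnage reporting records present → met
6. certified spill responders 1 < 3 → not met
7. condition 'transports medical waste' does not hold → requirement n/a → met
8. notices of violation open 3 ≤ 3 → met
9. spill-response drill 160 days ago vs limit 180 → met
10. drivers with hazwaste endorsement 6 ≥ 5 → met
11. landfill permit verification 116 days ago vs limit 120 → met
12. route audit 329 days ago vs limit 365 → met
Not met: 2 of 12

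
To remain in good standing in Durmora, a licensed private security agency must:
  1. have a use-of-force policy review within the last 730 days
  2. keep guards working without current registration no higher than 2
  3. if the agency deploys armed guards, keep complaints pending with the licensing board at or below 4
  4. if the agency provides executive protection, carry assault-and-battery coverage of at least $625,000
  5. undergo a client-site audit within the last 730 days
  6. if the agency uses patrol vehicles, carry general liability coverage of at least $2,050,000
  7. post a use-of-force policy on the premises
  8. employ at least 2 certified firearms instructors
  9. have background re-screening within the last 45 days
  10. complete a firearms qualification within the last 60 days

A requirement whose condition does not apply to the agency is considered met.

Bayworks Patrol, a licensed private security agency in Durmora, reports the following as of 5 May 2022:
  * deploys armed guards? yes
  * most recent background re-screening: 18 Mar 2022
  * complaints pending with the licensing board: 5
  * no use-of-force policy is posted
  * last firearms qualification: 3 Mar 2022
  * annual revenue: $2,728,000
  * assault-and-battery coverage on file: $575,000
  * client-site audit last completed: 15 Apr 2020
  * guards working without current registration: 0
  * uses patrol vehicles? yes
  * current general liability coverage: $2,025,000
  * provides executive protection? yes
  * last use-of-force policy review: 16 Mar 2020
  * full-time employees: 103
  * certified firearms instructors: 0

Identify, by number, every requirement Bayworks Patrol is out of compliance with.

1. use-of-force policy review 780 days ago vs limit 730 → not met
2. guards working without current registration 0 ≤ 2 → met
3. condition 'deploys armed guards' holds; complaints pending with the licensing board 5 > 4 → not met
4. condition 'provides executive protection' holds; assault-and-battery coverage $575,000 < $625,000 → not met
5. client-site audit 750 days ago vs limit 730 → not met
6. condition 'uses patrol vehicles' holds; general liability coverage $2,025,000 < $2,050,000 → not met
7. use-of-force policy absent → not met
8. certified firearms instructors 0 < 2 → not met
9. background re-screening 48 days ago vs limit 45 → not met
10. firearms qualification 63 days ago vs limit 60 → not met
Not met: 1, 3, 4, 5, 6, 7, 8, 9, 10

1, 3, 4, 5, 6, 7, 8, 9, 10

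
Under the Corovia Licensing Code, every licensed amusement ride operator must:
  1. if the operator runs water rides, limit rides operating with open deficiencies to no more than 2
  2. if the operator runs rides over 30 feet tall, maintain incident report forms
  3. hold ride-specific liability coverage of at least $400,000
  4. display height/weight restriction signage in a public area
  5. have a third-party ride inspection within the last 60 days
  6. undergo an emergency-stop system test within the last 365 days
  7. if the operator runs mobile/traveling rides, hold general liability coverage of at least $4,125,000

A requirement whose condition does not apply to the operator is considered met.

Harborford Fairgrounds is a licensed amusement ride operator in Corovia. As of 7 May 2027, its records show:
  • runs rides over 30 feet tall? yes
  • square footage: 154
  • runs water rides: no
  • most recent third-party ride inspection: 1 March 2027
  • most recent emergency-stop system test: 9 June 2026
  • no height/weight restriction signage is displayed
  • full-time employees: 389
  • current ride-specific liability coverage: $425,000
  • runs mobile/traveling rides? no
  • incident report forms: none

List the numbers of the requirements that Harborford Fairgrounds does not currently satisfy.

2, 4, 5

1. condition 'runs water rides' does not hold → requirement n/a → met
2. condition 'runs rides over 30 feet tall' holds; incident report forms absent → not met
3. ride-specific liability coverage $425,000 ≥ $400,000 → met
4. height/weight restriction signage absent → not met
5. third-party ride inspection 67 days ago vs limit 60 → not met
6. emergency-stop system test 332 days ago vs limit 365 → met
7. condition 'runs mobile/traveling rides' does not hold → requirement n/a → met
Not met: 2, 4, 5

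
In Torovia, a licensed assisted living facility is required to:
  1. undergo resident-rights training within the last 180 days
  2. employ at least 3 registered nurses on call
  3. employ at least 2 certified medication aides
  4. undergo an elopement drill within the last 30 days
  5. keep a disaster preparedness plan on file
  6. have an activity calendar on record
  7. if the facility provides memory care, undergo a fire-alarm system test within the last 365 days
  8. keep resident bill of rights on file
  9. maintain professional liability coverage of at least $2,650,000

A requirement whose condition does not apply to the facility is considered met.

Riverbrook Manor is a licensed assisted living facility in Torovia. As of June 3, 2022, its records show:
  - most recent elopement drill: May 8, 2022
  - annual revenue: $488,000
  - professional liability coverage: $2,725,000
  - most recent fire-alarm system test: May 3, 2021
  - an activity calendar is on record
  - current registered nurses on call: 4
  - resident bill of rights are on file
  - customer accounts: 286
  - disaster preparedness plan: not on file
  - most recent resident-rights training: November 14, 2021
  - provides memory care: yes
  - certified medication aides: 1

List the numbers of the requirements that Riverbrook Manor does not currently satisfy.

1. resident-rights training 201 days ago vs limit 180 → not met
2. registered nurses on call 4 ≥ 3 → met
3. certified medication aides 1 < 2 → not met
4. elopement drill 26 days ago vs limit 30 → met
5. disaster preparedness plan absent → not met
6. activity calendar present → met
7. condition 'provides memory care' holds; fire-alarm system test 396 days ago vs limit 365 → not met
8. resident bill of rights present → met
9. professional liability coverage $2,725,000 ≥ $2,650,000 → met
Not met: 1, 3, 5, 7

1, 3, 5, 7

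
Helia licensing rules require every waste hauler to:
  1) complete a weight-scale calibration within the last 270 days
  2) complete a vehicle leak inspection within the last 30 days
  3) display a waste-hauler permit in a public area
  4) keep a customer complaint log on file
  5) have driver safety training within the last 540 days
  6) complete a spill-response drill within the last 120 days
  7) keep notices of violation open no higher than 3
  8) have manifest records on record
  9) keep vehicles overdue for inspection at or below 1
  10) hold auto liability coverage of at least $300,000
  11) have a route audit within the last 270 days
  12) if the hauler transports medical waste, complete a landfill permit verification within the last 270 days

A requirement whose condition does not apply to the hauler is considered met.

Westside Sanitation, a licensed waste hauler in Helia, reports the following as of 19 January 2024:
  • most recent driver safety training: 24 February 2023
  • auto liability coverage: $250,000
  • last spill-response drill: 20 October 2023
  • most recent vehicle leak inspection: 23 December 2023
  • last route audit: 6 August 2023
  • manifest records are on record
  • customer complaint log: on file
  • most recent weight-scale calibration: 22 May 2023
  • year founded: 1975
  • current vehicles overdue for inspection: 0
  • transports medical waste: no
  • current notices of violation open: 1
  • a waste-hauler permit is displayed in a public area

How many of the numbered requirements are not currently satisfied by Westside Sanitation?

1. weight-scale calibration 242 days ago vs limit 270 → met
2. vehicle leak inspection 27 days ago vs limit 30 → met
3. waste-hauler permit present → met
4. customer complaint log present → met
5. driver safety training 329 days ago vs limit 540 → met
6. spill-response drill 91 days ago vs limit 120 → met
7. notices of violation open 1 ≤ 3 → met
8. manifest records present → met
9. vehicles overdue for inspection 0 ≤ 1 → met
10. auto liability coverage $250,000 < $300,000 → not met
11. route audit 166 days ago vs limit 270 → met
12. condition 'transports medical waste' does not hold → requirement n/a → met
Not met: 1 of 12

1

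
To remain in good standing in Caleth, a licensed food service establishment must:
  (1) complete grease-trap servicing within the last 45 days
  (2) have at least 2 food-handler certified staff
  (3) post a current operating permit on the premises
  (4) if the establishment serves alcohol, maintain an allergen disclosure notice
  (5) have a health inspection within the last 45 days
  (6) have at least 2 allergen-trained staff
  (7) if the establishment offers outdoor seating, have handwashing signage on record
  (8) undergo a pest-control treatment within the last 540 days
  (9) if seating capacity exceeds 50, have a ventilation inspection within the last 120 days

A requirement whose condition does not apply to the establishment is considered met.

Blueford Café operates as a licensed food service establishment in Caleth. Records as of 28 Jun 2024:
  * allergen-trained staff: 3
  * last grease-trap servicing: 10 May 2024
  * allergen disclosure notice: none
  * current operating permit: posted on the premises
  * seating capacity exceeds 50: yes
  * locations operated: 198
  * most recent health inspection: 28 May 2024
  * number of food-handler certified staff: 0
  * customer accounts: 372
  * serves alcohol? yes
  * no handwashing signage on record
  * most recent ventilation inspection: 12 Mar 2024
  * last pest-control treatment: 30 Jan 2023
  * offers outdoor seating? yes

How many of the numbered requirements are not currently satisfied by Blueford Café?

4

1. grease-trap servicing 49 days ago vs limit 45 → not met
2. food-handler certified staff 0 < 2 → not met
3. current operating permit present → met
4. condition 'serves alcohol' holds; allergen disclosure notice absent → not met
5. health inspection 31 days ago vs limit 45 → met
6. allergen-trained staff 3 ≥ 2 → met
7. condition 'offers outdoor seating' holds; handwashing signage absent → not met
8. pest-control treatment 515 days ago vs limit 540 → met
9. condition 'seating capacity exceeds 50' holds; ventilation inspection 108 days ago vs limit 120 → met
Not met: 4 of 9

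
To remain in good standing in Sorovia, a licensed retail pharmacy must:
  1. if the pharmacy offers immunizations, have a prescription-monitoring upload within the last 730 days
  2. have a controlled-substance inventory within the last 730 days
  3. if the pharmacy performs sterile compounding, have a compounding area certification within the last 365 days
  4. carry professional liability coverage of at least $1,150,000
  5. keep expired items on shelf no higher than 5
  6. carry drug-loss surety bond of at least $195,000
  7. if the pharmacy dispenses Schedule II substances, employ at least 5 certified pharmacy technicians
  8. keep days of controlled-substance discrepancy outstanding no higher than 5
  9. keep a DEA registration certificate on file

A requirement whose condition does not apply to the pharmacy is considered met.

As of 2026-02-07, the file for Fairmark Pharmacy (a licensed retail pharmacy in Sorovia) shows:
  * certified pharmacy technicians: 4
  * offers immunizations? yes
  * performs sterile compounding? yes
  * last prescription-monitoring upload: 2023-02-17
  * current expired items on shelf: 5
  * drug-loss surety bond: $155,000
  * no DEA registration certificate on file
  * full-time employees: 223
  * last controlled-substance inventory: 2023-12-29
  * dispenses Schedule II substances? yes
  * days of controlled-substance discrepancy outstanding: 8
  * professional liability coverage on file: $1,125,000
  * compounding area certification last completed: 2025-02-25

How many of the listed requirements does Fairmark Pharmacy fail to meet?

7

1. condition 'offers immunizations' holds; prescription-monitoring upload 1086 days ago vs limit 730 → not met
2. controlled-substance inventory 771 days ago vs limit 730 → not met
3. condition 'performs sterile compounding' holds; compounding area certification 347 days ago vs limit 365 → met
4. professional liability coverage $1,125,000 < $1,150,000 → not met
5. expired items on shelf 5 ≤ 5 → met
6. drug-loss surety bond $155,000 < $195,000 → not met
7. condition 'dispenses Schedule II substances' holds; certified pharmacy technicians 4 < 5 → not met
8. days of controlled-substance discrepancy outstanding 8 > 5 → not met
9. DEA registration certificate absent → not met
Not met: 7 of 9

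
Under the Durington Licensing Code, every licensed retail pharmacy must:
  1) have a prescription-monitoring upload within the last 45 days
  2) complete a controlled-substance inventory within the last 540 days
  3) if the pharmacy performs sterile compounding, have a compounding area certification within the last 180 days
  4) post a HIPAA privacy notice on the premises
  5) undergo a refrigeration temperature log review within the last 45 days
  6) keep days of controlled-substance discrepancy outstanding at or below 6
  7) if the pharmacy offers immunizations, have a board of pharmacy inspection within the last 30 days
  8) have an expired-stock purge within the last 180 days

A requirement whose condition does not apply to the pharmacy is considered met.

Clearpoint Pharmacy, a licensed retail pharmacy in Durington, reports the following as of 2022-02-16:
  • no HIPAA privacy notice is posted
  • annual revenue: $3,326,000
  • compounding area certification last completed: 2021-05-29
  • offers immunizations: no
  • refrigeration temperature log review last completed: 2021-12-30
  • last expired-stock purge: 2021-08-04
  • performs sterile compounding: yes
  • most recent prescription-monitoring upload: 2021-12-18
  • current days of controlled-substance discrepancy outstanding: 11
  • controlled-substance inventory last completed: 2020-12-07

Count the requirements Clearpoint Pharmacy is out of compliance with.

6

1. prescription-monitoring upload 60 days ago vs limit 45 → not met
2. controlled-substance inventory 436 days ago vs limit 540 → met
3. condition 'performs sterile compounding' holds; compounding area certification 263 days ago vs limit 180 → not met
4. HIPAA privacy notice absent → not met
5. refrigeration temperature log review 48 days ago vs limit 45 → not met
6. days of controlled-substance discrepancy outstanding 11 > 6 → not met
7. condition 'offers immunizations' does not hold → requirement n/a → met
8. expired-stock purge 196 days ago vs limit 180 → not met
Not met: 6 of 8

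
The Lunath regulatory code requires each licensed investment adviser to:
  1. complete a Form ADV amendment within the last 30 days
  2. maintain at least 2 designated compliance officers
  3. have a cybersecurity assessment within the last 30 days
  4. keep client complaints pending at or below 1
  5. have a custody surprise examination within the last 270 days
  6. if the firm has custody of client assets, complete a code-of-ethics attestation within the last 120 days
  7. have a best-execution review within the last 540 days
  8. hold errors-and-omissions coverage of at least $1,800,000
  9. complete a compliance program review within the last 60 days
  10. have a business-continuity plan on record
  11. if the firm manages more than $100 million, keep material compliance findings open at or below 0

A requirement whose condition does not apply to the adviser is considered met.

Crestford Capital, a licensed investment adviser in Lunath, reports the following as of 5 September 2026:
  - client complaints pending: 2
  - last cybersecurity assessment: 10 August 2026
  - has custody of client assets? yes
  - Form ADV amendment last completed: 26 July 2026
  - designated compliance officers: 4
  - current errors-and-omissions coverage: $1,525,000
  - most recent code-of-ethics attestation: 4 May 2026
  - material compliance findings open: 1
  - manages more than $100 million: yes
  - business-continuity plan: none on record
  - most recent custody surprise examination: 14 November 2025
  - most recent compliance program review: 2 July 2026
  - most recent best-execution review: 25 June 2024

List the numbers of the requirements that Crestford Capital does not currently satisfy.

1, 4, 5, 6, 7, 8, 9, 10, 11

1. Form ADV amendment 41 days ago vs limit 30 → not met
2. designated compliance officers 4 ≥ 2 → met
3. cybersecurity assessment 26 days ago vs limit 30 → met
4. client complaints pending 2 > 1 → not met
5. custody surprise examination 295 days ago vs limit 270 → not met
6. condition 'has custody of client assets' holds; code-of-ethics attestation 124 days ago vs limit 120 → not met
7. best-execution review 802 days ago vs limit 540 → not met
8. errors-and-omissions coverage $1,525,000 < $1,800,000 → not met
9. compliance program review 65 days ago vs limit 60 → not met
10. business-continuity plan absent → not met
11. condition 'manages more than $100 million' holds; material compliance findings open 1 > 0 → not met
Not met: 1, 4, 5, 6, 7, 8, 9, 10, 11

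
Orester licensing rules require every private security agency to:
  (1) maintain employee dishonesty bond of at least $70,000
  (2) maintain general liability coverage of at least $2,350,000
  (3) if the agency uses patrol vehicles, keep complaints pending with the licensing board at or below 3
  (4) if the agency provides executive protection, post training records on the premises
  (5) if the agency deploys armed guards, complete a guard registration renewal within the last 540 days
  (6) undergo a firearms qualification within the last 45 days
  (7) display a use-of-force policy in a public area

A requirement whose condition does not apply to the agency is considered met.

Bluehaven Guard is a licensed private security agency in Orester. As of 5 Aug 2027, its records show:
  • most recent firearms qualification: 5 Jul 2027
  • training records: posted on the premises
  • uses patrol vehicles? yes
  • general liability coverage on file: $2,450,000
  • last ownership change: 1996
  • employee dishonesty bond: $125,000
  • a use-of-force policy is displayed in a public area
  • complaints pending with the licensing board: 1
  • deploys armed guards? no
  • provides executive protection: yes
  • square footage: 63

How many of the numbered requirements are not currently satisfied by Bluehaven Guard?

1. employee dishonesty bond $125,000 ≥ $70,000 → met
2. general liability coverage $2,450,000 ≥ $2,350,000 → met
3. condition 'uses patrol vehicles' holds; complaints pending with the licensing board 1 ≤ 3 → met
4. condition 'provides executive protection' holds; training records present → met
5. condition 'deploys armed guards' does not hold → requirement n/a → met
6. firearms qualification 31 days ago vs limit 45 → met
7. use-of-force policy present → met
Not met: 0 of 7

0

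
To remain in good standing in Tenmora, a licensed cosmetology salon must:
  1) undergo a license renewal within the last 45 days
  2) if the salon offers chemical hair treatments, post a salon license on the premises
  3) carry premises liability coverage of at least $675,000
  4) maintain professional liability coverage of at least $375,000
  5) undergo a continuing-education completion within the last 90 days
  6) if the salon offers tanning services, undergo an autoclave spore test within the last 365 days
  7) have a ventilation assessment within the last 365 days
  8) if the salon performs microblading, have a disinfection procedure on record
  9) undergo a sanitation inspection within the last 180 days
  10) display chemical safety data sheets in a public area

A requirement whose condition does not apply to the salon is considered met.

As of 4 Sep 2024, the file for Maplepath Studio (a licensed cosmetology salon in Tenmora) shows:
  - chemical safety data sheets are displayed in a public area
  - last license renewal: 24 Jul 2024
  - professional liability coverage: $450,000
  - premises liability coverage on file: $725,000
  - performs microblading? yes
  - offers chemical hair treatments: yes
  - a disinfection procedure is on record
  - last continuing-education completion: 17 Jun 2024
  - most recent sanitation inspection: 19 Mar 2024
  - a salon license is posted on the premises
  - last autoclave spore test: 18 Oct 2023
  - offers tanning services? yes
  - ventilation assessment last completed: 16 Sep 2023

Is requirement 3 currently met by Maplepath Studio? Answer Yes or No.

3. premises liability coverage $725,000 ≥ $675,000 → met

Yes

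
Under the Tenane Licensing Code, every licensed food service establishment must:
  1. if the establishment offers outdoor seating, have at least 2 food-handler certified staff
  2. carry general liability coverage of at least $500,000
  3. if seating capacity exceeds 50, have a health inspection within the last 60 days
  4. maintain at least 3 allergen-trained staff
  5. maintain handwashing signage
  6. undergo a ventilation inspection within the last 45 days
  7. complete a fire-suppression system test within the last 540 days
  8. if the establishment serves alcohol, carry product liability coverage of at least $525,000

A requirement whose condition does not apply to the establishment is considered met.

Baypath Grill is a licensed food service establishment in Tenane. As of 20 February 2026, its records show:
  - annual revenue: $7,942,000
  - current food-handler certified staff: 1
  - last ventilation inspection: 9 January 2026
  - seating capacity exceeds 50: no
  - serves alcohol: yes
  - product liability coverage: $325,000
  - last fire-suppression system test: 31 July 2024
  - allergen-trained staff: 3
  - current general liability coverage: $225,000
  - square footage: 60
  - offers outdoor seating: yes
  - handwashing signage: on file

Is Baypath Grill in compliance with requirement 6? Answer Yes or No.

Yes

6. ventilation inspection 42 days ago vs limit 45 → met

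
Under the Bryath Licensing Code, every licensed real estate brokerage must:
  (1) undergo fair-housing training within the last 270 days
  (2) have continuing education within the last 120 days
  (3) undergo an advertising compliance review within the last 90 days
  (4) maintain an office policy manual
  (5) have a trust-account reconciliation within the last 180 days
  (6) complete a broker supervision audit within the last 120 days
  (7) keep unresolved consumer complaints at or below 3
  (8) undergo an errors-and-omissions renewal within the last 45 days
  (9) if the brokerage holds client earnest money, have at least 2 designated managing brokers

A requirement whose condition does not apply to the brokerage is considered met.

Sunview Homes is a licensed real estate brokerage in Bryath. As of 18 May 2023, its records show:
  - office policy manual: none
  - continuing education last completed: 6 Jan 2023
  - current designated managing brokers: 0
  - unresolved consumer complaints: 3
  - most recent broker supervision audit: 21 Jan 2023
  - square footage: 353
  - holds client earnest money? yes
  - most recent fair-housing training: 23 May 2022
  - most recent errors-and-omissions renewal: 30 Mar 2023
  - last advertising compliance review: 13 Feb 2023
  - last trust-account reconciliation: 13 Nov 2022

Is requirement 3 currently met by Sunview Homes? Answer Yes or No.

No

3. advertising compliance review 94 days ago vs limit 90 → not met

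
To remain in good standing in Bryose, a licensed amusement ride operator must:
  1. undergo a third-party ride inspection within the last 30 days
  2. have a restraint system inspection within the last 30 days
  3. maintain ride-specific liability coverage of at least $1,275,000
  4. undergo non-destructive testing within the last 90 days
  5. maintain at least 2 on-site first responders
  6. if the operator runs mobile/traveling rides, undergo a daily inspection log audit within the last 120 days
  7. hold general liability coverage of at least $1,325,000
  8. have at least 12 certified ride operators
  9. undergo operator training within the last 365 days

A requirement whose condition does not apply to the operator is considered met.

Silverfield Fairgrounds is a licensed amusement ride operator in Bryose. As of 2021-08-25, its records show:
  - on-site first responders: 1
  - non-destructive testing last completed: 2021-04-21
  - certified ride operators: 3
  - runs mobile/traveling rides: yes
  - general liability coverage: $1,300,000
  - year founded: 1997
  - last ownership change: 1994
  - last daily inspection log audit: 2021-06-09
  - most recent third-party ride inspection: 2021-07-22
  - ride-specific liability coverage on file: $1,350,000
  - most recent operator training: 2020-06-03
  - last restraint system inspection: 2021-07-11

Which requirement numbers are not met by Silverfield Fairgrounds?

1, 2, 4, 5, 7, 8, 9

1. third-party ride inspection 34 days ago vs limit 30 → not met
2. restraint system inspection 45 days ago vs limit 30 → not met
3. ride-specific liability coverage $1,350,000 ≥ $1,275,000 → met
4. non-destructive testing 126 days ago vs limit 90 → not met
5. on-site first responders 1 < 2 → not met
6. condition 'runs mobile/traveling rides' holds; daily inspection log audit 77 days ago vs limit 120 → met
7. general liability coverage $1,300,000 < $1,325,000 → not met
8. certified ride operators 3 < 12 → not met
9. operator training 448 days ago vs limit 365 → not met
Not met: 1, 2, 4, 5, 7, 8, 9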